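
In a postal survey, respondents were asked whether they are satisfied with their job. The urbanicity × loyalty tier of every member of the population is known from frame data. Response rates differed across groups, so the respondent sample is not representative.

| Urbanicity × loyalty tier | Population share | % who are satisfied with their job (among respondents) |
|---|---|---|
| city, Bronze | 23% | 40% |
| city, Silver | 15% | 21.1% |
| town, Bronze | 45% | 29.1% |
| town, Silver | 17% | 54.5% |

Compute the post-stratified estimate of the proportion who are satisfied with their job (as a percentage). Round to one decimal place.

34.7%

Weight each group's respondent value by its population share:
  city, Bronze: 0.23 × 40 = 9.2
  city, Silver: 0.15 × 21.1 = 3.165
  town, Bronze: 0.45 × 29.1 = 13.095
  town, Silver: 0.17 × 54.5 = 9.265
Post-stratified estimate = 34.725 → 34.7%.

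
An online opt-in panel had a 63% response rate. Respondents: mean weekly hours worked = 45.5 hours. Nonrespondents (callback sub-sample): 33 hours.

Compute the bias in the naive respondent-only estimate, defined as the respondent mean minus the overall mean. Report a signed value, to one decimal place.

Nonresponse fraction = 1 − 0.63 = 0.37.
Bias = (nonresponse fraction) × (respondent mean − nonrespondent mean)
     = 0.37 × (45.5 − 33) = 0.37 × 12.5 = 4.625.

+4.6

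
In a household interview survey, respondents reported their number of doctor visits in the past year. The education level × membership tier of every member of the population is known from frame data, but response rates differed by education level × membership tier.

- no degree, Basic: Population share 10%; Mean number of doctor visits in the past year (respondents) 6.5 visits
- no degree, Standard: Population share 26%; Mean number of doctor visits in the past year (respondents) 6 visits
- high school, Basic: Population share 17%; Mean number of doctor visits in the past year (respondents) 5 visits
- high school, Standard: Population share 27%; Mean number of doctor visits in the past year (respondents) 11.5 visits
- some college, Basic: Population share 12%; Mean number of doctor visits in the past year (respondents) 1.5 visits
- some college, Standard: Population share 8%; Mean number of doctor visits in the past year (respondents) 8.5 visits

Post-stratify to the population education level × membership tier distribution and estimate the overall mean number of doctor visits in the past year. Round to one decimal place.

Weight each group's respondent value by its population share:
  no degree, Basic: 0.1 × 6.5 = 0.65
  no degree, Standard: 0.26 × 6 = 1.56
  high school, Basic: 0.17 × 5 = 0.85
  high school, Standard: 0.27 × 11.5 = 3.105
  some college, Basic: 0.12 × 1.5 = 0.18
  some college, Standard: 0.08 × 8.5 = 0.68
Post-stratified estimate = 7.025 → 7.0.

7.0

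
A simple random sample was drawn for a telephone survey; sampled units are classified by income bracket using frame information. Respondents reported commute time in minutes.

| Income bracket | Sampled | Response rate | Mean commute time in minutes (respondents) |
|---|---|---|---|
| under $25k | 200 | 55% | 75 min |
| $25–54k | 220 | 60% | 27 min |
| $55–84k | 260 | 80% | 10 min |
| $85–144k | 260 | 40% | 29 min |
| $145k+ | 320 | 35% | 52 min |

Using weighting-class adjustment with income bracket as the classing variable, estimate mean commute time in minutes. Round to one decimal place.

37.9

With weight = n_sampled/n_responded per class, the weighted class total is n_sampled:
  under $25k: 200 × 75 = 15,000
  $25–54k: 220 × 27 = 5940
  $55–84k: 260 × 10 = 2600
  $85–144k: 260 × 29 = 7540
  $145k+: 320 × 52 = 16,640
Adjusted estimate = 47,720 / 1,260 = 37.873 → 37.9.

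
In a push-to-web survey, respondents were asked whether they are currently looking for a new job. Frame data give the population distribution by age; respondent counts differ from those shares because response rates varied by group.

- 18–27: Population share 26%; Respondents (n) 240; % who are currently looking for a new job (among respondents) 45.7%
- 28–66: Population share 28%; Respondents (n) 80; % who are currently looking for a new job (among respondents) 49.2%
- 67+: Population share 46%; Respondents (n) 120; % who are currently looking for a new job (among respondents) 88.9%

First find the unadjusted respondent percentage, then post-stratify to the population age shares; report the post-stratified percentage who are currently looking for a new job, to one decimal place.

66.6%

Unadjusted (pooled respondent) estimate weights by respondent counts:
  (240/440)×45.7 + (80/440)×49.2 + (120/440)×88.9 = 58.1182%
Post-stratifying to population shares instead:
  0.26×45.7 + 0.28×49.2 + 0.46×88.9 = 66.552%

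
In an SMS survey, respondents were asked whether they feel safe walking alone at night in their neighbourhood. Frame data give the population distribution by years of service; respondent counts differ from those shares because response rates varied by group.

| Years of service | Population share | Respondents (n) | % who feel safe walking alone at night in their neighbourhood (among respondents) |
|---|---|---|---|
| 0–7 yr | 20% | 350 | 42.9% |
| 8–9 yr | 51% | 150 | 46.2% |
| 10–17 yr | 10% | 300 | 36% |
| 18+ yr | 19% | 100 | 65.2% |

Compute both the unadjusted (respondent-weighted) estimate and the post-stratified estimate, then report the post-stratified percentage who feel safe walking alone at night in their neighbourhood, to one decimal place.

Naive respondent-only estimate (weights = respondent counts):
  (350/900)×42.9 + (150/900)×46.2 + (300/900)×36 + (100/900)×65.2 = 43.6278%
Post-stratified estimate weights by population shares:
  0.2×42.9 + 0.51×46.2 + 0.1×36 + 0.19×65.2 = 48.13%

48.1%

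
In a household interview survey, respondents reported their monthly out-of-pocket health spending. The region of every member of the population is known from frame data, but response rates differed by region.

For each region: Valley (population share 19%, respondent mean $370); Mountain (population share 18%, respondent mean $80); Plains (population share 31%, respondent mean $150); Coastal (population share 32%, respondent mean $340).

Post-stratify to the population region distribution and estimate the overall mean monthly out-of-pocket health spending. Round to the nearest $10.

$240

Each cell contributes population-share × respondent value:
  Valley: 0.19 × 370 = 70.3
  Mountain: 0.18 × 80 = 14.4
  Plains: 0.31 × 150 = 46.5
  Coastal: 0.32 × 340 = 108.8
Post-stratified estimate = 240 → $240.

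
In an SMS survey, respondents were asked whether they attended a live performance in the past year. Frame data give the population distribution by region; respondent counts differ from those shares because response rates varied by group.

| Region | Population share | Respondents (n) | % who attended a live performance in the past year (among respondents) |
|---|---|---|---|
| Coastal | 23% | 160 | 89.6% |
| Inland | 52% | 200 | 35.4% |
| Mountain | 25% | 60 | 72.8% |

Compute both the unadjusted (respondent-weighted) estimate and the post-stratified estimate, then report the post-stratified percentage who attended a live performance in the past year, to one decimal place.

Without adjustment, the pooled respondent share is:
  (160/420)×89.6 + (200/420)×35.4 + (60/420)×72.8 = 61.3905%
Post-stratifying to population shares instead:
  0.23×89.6 + 0.52×35.4 + 0.25×72.8 = 57.216%

57.2%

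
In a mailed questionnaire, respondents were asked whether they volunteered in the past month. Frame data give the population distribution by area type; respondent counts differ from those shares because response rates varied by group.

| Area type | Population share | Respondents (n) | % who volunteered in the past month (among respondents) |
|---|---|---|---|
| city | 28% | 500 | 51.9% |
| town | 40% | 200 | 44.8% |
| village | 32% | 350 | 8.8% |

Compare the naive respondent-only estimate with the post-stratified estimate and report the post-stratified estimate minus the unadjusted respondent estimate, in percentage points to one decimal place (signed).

-0.9 percentage points

Unadjusted (pooled respondent) estimate weights by respondent counts:
  (500/1050)×51.9 + (200/1050)×44.8 + (350/1050)×8.8 = 36.181%
Reweighting by population area type shares:
  0.28×51.9 + 0.4×44.8 + 0.32×8.8 = 35.268%
Difference = 35.268 − 36.181 = -0.913 pp.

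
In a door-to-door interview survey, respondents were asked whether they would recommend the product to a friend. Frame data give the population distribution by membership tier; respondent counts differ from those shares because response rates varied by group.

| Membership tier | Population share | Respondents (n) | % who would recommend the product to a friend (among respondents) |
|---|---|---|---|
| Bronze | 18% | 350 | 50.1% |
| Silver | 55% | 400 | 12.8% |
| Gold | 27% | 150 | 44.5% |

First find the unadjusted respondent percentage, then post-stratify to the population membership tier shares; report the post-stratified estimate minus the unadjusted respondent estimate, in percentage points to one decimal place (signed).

Without adjustment, the pooled respondent share is:
  (350/900)×50.1 + (400/900)×12.8 + (150/900)×44.5 = 32.5889%
Reweighting by population membership tier shares:
  0.18×50.1 + 0.55×12.8 + 0.27×44.5 = 28.073%
Difference = 28.073 − 32.5889 = -4.5159 pp.

-4.5 percentage points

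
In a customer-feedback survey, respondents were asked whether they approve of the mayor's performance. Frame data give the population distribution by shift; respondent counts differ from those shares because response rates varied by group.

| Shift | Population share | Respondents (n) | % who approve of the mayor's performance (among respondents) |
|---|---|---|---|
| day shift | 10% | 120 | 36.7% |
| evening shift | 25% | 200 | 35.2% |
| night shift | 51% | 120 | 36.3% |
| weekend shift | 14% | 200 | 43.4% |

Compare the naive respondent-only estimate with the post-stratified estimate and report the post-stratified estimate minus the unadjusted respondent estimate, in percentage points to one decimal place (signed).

-1.2 percentage points

Naive respondent-only estimate (weights = respondent counts):
  (120/640)×36.7 + (200/640)×35.2 + (120/640)×36.3 + (200/640)×43.4 = 38.25%
Reweighting by population shift shares:
  0.1×36.7 + 0.25×35.2 + 0.51×36.3 + 0.14×43.4 = 37.059%
Difference = 37.059 − 38.25 = -1.191 pp.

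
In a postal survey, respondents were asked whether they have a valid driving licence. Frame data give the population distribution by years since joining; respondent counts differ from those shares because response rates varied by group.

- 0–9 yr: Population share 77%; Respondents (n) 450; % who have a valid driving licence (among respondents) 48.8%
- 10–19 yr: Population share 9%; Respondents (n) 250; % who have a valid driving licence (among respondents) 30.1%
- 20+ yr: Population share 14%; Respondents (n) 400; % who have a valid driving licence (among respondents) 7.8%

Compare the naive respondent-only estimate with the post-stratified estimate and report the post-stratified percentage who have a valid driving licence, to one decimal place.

41.4%

Naive respondent-only estimate (weights = respondent counts):
  (450/1100)×48.8 + (250/1100)×30.1 + (400/1100)×7.8 = 29.6409%
Reweighting by population years since joining shares:
  0.77×48.8 + 0.09×30.1 + 0.14×7.8 = 41.377%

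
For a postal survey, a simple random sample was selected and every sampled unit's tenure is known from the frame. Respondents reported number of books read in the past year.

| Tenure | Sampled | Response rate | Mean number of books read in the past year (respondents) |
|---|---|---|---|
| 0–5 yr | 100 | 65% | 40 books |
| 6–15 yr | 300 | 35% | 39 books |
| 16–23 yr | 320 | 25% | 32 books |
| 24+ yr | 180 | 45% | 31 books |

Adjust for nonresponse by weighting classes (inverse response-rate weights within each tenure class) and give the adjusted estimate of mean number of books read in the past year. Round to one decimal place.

Inverse-response-rate weighting restores each class to its sampled count, so class totals weight by n_sampled:
  0–5 yr: 100 × 40 = 4000
  6–15 yr: 300 × 39 = 11,700
  16–23 yr: 320 × 32 = 10,240
  24+ yr: 180 × 31 = 5580
Adjusted estimate = 31,520 / 900 = 35.0222 → 35.0.

35.0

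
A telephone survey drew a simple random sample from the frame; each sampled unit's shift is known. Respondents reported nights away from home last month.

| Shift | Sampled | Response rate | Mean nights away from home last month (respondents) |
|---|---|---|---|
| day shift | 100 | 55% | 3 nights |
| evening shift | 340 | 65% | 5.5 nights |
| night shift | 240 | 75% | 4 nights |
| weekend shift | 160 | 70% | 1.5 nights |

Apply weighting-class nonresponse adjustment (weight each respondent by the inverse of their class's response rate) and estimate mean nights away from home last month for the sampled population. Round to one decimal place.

4.0

With weight = n_sampled/n_responded per class, the weighted class total is n_sampled:
  day shift: 100 × 3 = 300
  evening shift: 340 × 5.5 = 1870
  night shift: 240 × 4 = 960
  weekend shift: 160 × 1.5 = 240
Adjusted estimate = 3370 / 840 = 4.0119 → 4.0.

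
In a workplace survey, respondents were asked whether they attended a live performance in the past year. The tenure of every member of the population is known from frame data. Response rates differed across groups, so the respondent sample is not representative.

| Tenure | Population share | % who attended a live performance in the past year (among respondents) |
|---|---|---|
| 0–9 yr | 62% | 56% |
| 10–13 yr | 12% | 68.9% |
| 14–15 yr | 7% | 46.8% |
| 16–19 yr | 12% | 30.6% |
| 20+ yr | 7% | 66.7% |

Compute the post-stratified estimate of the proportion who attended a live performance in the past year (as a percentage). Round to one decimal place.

54.6%

Weight each group's respondent value by its population share:
  0–9 yr: 0.62 × 56 = 34.72
  10–13 yr: 0.12 × 68.9 = 8.268
  14–15 yr: 0.07 × 46.8 = 3.276
  16–19 yr: 0.12 × 30.6 = 3.672
  20+ yr: 0.07 × 66.7 = 4.669
Post-stratified estimate = 54.605 → 54.6%.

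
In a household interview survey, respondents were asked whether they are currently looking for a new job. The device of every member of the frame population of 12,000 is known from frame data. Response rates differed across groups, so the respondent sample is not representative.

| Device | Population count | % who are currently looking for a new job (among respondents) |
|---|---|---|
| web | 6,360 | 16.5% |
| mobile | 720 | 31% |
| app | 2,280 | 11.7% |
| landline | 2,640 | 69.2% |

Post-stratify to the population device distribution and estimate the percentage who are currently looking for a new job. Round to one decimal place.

28.1%

Each cell contributes population-share × respondent value:
  web: (6,360/12,000) × 16.5 = 8.745
  mobile: (720/12,000) × 31 = 1.86
  app: (2,280/12,000) × 11.7 = 2.223
  landline: (2,640/12,000) × 69.2 = 15.224
Post-stratified estimate = 28.052 → 28.1%.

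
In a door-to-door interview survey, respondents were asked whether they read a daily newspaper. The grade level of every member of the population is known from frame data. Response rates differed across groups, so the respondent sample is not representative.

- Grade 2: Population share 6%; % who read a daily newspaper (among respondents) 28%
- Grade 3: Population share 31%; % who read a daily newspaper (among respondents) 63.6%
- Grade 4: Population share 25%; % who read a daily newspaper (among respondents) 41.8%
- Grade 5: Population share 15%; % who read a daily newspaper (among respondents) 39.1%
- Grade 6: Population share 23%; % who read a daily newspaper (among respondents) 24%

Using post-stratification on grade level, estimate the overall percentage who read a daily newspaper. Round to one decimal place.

Reweight to the known grade level distribution:
  Grade 2: 0.06 × 28 = 1.68
  Grade 3: 0.31 × 63.6 = 19.716
  Grade 4: 0.25 × 41.8 = 10.45
  Grade 5: 0.15 × 39.1 = 5.865
  Grade 6: 0.23 × 24 = 5.52
Post-stratified estimate = 43.231 → 43.2%.

43.2%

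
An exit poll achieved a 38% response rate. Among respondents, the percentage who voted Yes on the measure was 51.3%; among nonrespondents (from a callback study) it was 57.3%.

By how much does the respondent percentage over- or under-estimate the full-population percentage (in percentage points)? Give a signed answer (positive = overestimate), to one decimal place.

Nonresponse fraction = 1 − 0.38 = 0.62.
Bias = (nonresponse fraction) × (respondent percentage − nonrespondent percentage)
     = 0.62 × (51.3 − 57.3) = 0.62 × -6 = -3.72.

-3.7 percentage points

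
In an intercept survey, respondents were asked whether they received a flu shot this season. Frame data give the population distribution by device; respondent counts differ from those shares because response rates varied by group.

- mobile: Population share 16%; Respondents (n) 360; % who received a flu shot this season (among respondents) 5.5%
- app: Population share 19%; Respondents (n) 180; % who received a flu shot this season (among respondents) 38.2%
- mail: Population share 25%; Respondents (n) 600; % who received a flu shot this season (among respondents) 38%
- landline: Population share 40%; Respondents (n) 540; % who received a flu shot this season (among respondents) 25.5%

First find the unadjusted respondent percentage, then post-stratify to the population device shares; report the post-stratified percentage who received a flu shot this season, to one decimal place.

Without adjustment, the pooled respondent share is:
  (360/1680)×5.5 + (180/1680)×38.2 + (600/1680)×38 + (540/1680)×25.5 = 27.0393%
Post-stratified estimate weights by population shares:
  0.16×5.5 + 0.19×38.2 + 0.25×38 + 0.4×25.5 = 27.838%

27.8%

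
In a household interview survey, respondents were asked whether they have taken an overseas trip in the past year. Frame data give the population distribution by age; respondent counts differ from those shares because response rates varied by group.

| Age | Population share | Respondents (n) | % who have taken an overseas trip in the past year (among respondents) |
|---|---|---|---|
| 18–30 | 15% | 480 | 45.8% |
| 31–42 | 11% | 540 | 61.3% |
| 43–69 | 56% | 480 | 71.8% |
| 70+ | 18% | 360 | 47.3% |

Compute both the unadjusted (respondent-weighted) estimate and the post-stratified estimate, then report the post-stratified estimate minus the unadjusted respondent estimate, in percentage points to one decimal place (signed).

+5.0 percentage points

Unadjusted (pooled respondent) estimate weights by respondent counts:
  (480/1860)×45.8 + (540/1860)×61.3 + (480/1860)×71.8 + (360/1860)×47.3 = 57.3%
Reweighting by population age shares:
  0.15×45.8 + 0.11×61.3 + 0.56×71.8 + 0.18×47.3 = 62.335%
Difference = 62.335 − 57.3 = 5.035 pp.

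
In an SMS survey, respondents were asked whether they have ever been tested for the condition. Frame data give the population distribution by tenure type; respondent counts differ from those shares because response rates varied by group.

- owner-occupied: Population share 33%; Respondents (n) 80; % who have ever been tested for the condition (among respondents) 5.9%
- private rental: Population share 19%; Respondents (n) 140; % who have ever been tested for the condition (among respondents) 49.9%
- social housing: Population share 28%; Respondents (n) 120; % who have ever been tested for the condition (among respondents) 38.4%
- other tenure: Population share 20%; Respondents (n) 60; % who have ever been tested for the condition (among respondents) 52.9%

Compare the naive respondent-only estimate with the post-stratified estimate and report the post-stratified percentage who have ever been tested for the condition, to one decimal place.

Without adjustment, the pooled respondent share is:
  (80/400)×5.9 + (140/400)×49.9 + (120/400)×38.4 + (60/400)×52.9 = 38.1%
Post-stratified estimate weights by population shares:
  0.33×5.9 + 0.19×49.9 + 0.28×38.4 + 0.2×52.9 = 32.76%

32.8%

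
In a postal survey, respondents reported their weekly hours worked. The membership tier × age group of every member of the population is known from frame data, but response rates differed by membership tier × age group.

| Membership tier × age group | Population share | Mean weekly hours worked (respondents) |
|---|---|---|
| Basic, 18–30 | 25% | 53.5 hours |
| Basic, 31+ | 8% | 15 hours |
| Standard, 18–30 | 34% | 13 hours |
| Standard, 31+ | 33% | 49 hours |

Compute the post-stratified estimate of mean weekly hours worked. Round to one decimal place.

35.2

Reweight to the known membership tier × age group distribution:
  Basic, 18–30: 0.25 × 53.5 = 13.375
  Basic, 31+: 0.08 × 15 = 1.2
  Standard, 18–30: 0.34 × 13 = 4.42
  Standard, 31+: 0.33 × 49 = 16.17
Post-stratified estimate = 35.165 → 35.2.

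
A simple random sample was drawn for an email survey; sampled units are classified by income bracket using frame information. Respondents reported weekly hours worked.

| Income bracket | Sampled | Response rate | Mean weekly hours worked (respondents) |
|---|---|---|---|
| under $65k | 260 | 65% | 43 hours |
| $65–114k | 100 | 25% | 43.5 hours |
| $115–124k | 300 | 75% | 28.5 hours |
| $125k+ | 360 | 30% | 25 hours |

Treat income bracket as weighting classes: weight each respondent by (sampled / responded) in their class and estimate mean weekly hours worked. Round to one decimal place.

32.4

Inverse-response-rate weighting restores each class to its sampled count, so class totals weight by n_sampled:
  under $65k: 260 × 43 = 11,180
  $65–114k: 100 × 43.5 = 4350
  $115–124k: 300 × 28.5 = 8550
  $125k+: 360 × 25 = 9000
Adjusted estimate = 33,080 / 1,020 = 32.4314 → 32.4.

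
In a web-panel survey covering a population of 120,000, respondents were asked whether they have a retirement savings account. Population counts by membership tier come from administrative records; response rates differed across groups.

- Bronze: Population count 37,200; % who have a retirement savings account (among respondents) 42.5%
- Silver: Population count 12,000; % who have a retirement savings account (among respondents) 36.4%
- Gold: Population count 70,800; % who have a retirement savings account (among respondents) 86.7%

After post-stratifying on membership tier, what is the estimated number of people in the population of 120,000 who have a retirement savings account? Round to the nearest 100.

Estimated count per cell = population count × respondent percentage:
  Bronze: 37,200 × 42.5% = 15,810
  Silver: 12,000 × 36.4% = 4368
  Gold: 70,800 × 86.7% = 61383.6
Estimated total = 81561.6 → 81,600.

81,600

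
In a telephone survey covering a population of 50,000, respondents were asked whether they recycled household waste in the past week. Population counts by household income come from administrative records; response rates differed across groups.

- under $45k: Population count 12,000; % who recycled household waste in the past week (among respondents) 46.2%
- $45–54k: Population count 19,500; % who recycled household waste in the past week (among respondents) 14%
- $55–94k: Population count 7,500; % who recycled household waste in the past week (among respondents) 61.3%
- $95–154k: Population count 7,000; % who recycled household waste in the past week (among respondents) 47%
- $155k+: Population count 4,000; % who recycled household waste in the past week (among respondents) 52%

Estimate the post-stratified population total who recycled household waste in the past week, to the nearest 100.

Each cell contributes its population count × the respondent rate:
  under $45k: 12,000 × 46.2% = 5544
  $45–54k: 19,500 × 14% = 2730
  $55–94k: 7,500 × 61.3% = 4597.5
  $95–154k: 7,000 × 47% = 3290
  $155k+: 4,000 × 52% = 2080
Estimated total = 18241.5 → 18,200.

18,200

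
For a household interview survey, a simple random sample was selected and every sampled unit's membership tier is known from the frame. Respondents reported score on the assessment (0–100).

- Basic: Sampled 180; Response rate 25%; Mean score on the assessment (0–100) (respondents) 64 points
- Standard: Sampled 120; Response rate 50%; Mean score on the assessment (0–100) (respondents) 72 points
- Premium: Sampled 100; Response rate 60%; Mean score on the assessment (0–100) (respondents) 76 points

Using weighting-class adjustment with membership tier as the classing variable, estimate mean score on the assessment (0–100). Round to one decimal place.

69.4

Each respondent's weight = sampled/responded in their class; summing within a class gives n_sampled, so:
  Basic: 180 × 64 = 11,520
  Standard: 120 × 72 = 8640
  Premium: 100 × 76 = 7600
Adjusted estimate = 27,760 / 400 = 69.4 → 69.4.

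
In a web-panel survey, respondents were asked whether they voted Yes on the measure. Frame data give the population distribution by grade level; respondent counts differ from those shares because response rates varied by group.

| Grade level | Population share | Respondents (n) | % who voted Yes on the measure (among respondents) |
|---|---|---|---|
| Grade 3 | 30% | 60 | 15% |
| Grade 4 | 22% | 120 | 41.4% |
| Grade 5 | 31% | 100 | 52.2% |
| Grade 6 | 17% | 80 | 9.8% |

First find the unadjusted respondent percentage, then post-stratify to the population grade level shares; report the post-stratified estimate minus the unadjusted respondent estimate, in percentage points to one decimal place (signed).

-1.5 percentage points

Naive respondent-only estimate (weights = respondent counts):
  (60/360)×15 + (120/360)×41.4 + (100/360)×52.2 + (80/360)×9.8 = 32.9778%
Post-stratified estimate weights by population shares:
  0.3×15 + 0.22×41.4 + 0.31×52.2 + 0.17×9.8 = 31.456%
Difference = 31.456 − 32.9778 = -1.5218 pp.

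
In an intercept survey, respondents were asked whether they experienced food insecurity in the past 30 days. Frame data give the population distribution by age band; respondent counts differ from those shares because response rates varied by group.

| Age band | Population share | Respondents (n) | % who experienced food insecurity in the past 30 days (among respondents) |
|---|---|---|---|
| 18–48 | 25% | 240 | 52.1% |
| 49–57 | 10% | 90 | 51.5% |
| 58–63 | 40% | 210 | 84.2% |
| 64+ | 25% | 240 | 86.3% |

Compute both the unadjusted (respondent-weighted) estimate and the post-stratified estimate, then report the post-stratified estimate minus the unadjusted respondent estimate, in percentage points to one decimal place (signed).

Unadjusted (pooled respondent) estimate weights by respondent counts:
  (240/780)×52.1 + (90/780)×51.5 + (210/780)×84.2 + (240/780)×86.3 = 71.1962%
Post-stratifying to population shares instead:
  0.25×52.1 + 0.1×51.5 + 0.4×84.2 + 0.25×86.3 = 73.43%
Difference = 73.43 − 71.1962 = 2.2338 pp.

+2.2 percentage points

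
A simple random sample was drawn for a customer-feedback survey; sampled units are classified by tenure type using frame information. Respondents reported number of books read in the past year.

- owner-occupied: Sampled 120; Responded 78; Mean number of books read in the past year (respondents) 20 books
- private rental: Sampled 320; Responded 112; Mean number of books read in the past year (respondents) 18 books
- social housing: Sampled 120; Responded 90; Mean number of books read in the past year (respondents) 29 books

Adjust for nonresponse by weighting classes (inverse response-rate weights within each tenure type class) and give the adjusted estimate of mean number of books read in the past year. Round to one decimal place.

Response rates by class: owner-occupied 78/120 = 65%, private rental 112/320 = 35%, social housing 90/120 = 75%.
Each respondent's weight = sampled/responded in their class; summing within a class gives n_sampled, so:
  owner-occupied: 120 × 20 = 2400
  private rental: 320 × 18 = 5760
  social housing: 120 × 29 = 3480
Adjusted estimate = 11,640 / 560 = 20.7857 → 20.8.

20.8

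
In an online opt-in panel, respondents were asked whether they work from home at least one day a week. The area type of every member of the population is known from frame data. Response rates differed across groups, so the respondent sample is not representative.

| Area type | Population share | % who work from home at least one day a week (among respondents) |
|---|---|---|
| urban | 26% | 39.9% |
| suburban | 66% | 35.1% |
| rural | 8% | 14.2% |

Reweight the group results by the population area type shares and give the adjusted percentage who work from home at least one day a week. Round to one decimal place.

Each cell contributes population-share × respondent value:
  urban: 0.26 × 39.9 = 10.374
  suburban: 0.66 × 35.1 = 23.166
  rural: 0.08 × 14.2 = 1.136
Post-stratified estimate = 34.676 → 34.7%.

34.7%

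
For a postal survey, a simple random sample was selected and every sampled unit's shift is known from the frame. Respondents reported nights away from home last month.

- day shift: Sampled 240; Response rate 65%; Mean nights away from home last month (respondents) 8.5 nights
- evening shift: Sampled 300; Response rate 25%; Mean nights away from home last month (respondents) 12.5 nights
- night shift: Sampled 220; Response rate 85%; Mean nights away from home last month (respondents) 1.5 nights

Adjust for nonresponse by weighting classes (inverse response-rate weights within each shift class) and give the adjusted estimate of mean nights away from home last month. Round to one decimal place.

Inverse-response-rate weighting restores each class to its sampled count, so class totals weight by n_sampled:
  day shift: 240 × 8.5 = 2040
  evening shift: 300 × 12.5 = 3750
  night shift: 220 × 1.5 = 330
Adjusted estimate = 6120 / 760 = 8.05263 → 8.1.

8.1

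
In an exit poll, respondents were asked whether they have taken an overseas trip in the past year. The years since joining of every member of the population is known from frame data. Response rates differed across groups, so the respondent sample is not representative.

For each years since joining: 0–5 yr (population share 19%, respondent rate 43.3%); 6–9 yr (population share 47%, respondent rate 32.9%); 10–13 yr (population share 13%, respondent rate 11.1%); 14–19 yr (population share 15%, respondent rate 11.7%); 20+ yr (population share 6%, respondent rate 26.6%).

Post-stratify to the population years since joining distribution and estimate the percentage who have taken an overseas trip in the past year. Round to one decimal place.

Post-stratification weights by population share, not respondent share:
  0–5 yr: 0.19 × 43.3 = 8.227
  6–9 yr: 0.47 × 32.9 = 15.463
  10–13 yr: 0.13 × 11.1 = 1.443
  14–19 yr: 0.15 × 11.7 = 1.755
  20+ yr: 0.06 × 26.6 = 1.596
Post-stratified estimate = 28.484 → 28.5%.

28.5%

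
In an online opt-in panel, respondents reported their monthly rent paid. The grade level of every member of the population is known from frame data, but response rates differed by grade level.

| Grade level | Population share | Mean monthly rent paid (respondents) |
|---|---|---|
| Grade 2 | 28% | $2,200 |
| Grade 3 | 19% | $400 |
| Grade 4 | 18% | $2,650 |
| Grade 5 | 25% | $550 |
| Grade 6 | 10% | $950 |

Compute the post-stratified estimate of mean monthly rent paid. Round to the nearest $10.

$1,400

Reweight to the known grade level distribution:
  Grade 2: 0.28 × 2200 = 616
  Grade 3: 0.19 × 400 = 76
  Grade 4: 0.18 × 2650 = 477
  Grade 5: 0.25 × 550 = 137.5
  Grade 6: 0.1 × 950 = 95
Post-stratified estimate = 1401.5 → $1,400.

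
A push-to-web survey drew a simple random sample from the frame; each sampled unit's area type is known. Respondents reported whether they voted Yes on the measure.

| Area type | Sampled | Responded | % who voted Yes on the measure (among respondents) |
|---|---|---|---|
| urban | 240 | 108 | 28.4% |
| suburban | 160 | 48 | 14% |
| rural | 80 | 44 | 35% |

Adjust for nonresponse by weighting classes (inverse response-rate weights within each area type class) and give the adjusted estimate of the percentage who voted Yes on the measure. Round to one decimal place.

Response rates by class: urban 108/240 = 45%, suburban 48/160 = 30%, rural 44/80 = 55%.
Weighting each respondent by the inverse class response rate inflates each class back to its sampled size, so the class weight is n_sampled:
  urban: 240 × 28.4 = 6816
  suburban: 160 × 14 = 2240
  rural: 80 × 35 = 2800
Adjusted estimate = 11,856 / 480 = 24.7 → 24.7%.

24.7%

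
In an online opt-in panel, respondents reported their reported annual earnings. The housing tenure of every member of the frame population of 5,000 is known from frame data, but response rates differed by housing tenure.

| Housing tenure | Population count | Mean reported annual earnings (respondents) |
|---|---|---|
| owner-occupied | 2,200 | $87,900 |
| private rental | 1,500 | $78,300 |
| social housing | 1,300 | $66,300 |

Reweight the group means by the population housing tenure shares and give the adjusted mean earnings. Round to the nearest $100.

$79,400

Each cell contributes population-share × respondent value:
  owner-occupied: (2,200/5,000) × 87,900 = 38,676
  private rental: (1,500/5,000) × 78,300 = 23,490
  social housing: (1,300/5,000) × 66,300 = 17,238
Post-stratified estimate = 79,404 → $79,400.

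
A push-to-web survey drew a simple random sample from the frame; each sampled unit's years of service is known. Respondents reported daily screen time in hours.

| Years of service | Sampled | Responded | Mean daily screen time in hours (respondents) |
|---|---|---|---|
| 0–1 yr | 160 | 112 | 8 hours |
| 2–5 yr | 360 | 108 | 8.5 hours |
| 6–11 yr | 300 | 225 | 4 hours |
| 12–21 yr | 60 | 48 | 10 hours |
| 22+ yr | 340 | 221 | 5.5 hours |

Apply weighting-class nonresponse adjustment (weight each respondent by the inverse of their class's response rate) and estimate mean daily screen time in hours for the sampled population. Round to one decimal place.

6.6

Class response rates: 0–1 yr 112/160 = 70%, 2–5 yr 108/360 = 30%, 6–11 yr 225/300 = 75%, 12–21 yr 48/60 = 80%, 22+ yr 221/340 = 65%.
With weight = n_sampled/n_responded per class, the weighted class total is n_sampled:
  0–1 yr: 160 × 8 = 1280
  2–5 yr: 360 × 8.5 = 3060
  6–11 yr: 300 × 4 = 1200
  12–21 yr: 60 × 10 = 600
  22+ yr: 340 × 5.5 = 1870
Adjusted estimate = 8010 / 1,220 = 6.56557 → 6.6.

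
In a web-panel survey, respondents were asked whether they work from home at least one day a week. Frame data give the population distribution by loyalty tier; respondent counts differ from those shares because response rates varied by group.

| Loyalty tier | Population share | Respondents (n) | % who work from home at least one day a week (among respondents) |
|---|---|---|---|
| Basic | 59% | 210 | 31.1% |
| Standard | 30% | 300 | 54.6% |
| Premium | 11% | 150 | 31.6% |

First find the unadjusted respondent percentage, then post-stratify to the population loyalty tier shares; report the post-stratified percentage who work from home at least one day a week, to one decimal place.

Unadjusted (pooled respondent) estimate weights by respondent counts:
  (210/660)×31.1 + (300/660)×54.6 + (150/660)×31.6 = 41.8955%
Post-stratified estimate weights by population shares:
  0.59×31.1 + 0.3×54.6 + 0.11×31.6 = 38.205%

38.2%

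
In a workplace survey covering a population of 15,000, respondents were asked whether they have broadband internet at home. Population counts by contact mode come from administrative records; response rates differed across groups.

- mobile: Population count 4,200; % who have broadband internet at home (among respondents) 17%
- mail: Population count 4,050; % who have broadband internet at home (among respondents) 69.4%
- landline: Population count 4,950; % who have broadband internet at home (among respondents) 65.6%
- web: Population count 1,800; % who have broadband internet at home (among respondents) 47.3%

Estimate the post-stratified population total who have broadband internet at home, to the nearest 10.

Estimated count per cell = population count × respondent percentage:
  mobile: 4,200 × 17% = 714
  mail: 4,050 × 69.4% = 2810.7
  landline: 4,950 × 65.6% = 3247.2
  web: 1,800 × 47.3% = 851.4
Estimated total = 7623.3 → 7,620.

7,620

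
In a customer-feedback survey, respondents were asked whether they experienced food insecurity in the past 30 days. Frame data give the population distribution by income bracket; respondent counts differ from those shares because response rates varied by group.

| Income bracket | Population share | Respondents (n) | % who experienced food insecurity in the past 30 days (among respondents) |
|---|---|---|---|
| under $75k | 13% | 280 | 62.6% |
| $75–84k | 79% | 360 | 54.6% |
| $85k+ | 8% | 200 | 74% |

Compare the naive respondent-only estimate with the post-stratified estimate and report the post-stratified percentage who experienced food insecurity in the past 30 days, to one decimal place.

Unadjusted (pooled respondent) estimate weights by respondent counts:
  (280/840)×62.6 + (360/840)×54.6 + (200/840)×74 = 61.8857%
Reweighting by population income bracket shares:
  0.13×62.6 + 0.79×54.6 + 0.08×74 = 57.192%

57.2%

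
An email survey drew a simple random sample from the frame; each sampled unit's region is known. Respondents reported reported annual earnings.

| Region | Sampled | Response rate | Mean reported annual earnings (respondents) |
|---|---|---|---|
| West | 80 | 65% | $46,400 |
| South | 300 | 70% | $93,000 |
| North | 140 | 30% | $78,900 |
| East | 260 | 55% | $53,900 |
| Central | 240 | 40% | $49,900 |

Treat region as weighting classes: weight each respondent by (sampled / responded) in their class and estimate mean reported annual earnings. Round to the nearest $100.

Weighting each respondent by the inverse class response rate inflates each class back to its sampled size, so the class weight is n_sampled:
  West: 80 × 46,400 = 3,712,000
  South: 300 × 93,000 = 27,900,000
  North: 140 × 78,900 = 11,046,000
  East: 260 × 53,900 = 14,014,000
  Central: 240 × 49,900 = 11,976,000
Adjusted estimate = 68,648,000 / 1,020 = 67302 → $67,300.

$67,300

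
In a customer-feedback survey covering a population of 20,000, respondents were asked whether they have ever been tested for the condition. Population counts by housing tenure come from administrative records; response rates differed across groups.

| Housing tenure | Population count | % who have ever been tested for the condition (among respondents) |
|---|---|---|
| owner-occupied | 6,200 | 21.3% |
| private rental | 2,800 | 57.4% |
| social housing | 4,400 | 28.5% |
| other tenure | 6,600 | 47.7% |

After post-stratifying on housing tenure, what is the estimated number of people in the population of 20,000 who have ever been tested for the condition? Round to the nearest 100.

7,300

Apply each group's respondent rate to its population count:
  owner-occupied: 6,200 × 21.3% = 1320.6
  private rental: 2,800 × 57.4% = 1607.2
  social housing: 4,400 × 28.5% = 1254
  other tenure: 6,600 × 47.7% = 3148.2
Estimated total = 7330 → 7,300.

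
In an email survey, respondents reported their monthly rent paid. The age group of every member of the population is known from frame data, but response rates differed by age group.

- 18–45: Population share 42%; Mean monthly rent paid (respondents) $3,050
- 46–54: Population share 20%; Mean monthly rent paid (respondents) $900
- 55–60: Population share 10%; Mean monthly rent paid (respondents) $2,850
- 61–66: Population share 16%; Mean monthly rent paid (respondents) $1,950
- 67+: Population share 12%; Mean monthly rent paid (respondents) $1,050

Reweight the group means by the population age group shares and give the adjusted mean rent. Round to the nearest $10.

Reweight to the known age group distribution:
  18–45: 0.42 × 3050 = 1281
  46–54: 0.2 × 900 = 180
  55–60: 0.1 × 2850 = 285
  61–66: 0.16 × 1950 = 312
  67+: 0.12 × 1050 = 126
Post-stratified estimate = 2184 → $2,180.

$2,180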